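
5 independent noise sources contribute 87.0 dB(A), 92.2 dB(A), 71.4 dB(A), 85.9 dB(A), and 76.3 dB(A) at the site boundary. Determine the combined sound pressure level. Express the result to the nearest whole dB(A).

Incoherent sources combine by intensity addition: L_total = 10·log₁₀(Σ 10^(L_i/10)).
Σ 10^(L/10) = 10^(87.0/10) + 10^(92.2/10) + 10^(71.4/10) + 10^(85.9/10) + 10^(76.3/10) = 2.606e+09.
L_total = 10·log₁₀(2.606e+09) = 94.16 dB(A).

94 dB(A)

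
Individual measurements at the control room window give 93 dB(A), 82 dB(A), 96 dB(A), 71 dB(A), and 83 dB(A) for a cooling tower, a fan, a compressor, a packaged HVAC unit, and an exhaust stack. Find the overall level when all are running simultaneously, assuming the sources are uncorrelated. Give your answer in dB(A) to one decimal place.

98.0 dB(A)

Incoherent sources combine by intensity addition: L_total = 10·log₁₀(Σ 10^(L_i/10)).
Σ 10^(L/10) = 10^(93/10) + 10^(82/10) + 10^(96/10) + 10^(71/10) + 10^(83/10) = 6.347e+09.
L_total = 10·log₁₀(6.347e+09) = 98.03 dB(A).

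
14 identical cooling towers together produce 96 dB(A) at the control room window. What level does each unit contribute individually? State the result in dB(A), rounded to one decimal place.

84.5 dB(A)

14 equal contributions raise the level by 10·log₁₀ 14 = 11.461 dB, so each unit alone gives 96 − 11.461.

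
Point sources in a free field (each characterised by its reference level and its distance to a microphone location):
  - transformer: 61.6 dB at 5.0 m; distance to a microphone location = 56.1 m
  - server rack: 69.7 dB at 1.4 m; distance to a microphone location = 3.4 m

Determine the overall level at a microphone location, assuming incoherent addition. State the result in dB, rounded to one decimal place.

Propagate each source to the receiver with L = L_ref − 20·log₁₀(r/r_ref), then add intensities.
transformer: 61.6 − 20·log₁₀(56.1/5.0) = 61.6 − 21.00 = 40.60 dB.
server rack: 69.7 − 20·log₁₀(3.4/1.4) = 69.7 − 7.71 = 61.99 dB.
Σ 10^(L/10) = 1.594e+06 → L_total = 10·log₁₀(1.594e+06) = 62.02 dB.

62.0 dB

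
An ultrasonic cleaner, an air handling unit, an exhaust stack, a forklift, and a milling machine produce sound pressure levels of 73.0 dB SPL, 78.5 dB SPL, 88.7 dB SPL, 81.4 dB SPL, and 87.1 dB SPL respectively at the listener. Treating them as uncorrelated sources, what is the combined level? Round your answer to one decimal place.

91.7 dB SPL

For uncorrelated sources the intensities add, so convert each level to linear form, sum, and take 10·log₁₀ of the total.
Σ 10^(L/10) = 10^(73.0/10) + 10^(78.5/10) + 10^(88.7/10) + 10^(81.4/10) + 10^(87.1/10) = 1.483e+09.
L_total = 10·log₁₀(1.483e+09) = 91.71 dB SPL.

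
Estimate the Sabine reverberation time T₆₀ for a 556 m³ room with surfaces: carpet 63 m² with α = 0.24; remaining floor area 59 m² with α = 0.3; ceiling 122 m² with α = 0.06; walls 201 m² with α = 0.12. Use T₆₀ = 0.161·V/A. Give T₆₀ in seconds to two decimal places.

1.39 s

A = Σ Sᵢαᵢ = 63·0.24 + 59·0.3 + 122·0.06 + 201·0.12 = 64.26 m².
T₆₀ = 0.161·V/A = 0.161·556/64.26 = 1.393 s.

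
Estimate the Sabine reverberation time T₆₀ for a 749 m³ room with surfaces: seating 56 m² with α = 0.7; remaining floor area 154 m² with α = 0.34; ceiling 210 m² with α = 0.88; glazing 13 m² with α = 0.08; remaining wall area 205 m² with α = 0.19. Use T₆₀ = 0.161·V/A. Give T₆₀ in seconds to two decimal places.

0.38 s

A = Σ Sᵢαᵢ = 56·0.7 + 154·0.34 + 210·0.88 + 13·0.08 + 205·0.19 = 316.35 m².
T₆₀ = 0.161 × 749 / 316.35 = 0.381 s.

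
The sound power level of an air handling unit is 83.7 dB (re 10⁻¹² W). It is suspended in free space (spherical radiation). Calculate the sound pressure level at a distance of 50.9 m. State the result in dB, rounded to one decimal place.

38.6 dB

Free-field spherical radiation: L_p = L_w − 10·log₁₀(4π·r²), r = 50.9 m.
4π·r² = 3.256e+04 m², 10·log₁₀ of that is 45.126 dB.
L_p = 83.7 − 45.126 = 38.57 dB.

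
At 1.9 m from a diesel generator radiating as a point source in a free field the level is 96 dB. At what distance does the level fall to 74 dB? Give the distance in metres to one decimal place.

The 22.0 dB drop corresponds to a distance ratio of 10^(22.0/20) for a point source.
r₂ = 1.9·10^((96−74)/20) = 1.9·10^(22.0/20) = 23.92 m.

23.9 m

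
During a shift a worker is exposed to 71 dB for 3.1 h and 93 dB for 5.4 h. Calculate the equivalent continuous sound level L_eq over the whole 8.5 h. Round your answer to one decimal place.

91.0 dB

The energy average is taken in the linear domain: L_eq = 10·log₁₀[(Σ tᵢ·10^(Lᵢ/10))/T], T = 8.5 h.
Σ tᵢ·10^(Lᵢ/10) = 3.1·10^(71/10) + 5.4·10^(93/10) = 1.081e+10.
L_eq = 10·log₁₀(1.081e+10/8.5) = 91.05 dB.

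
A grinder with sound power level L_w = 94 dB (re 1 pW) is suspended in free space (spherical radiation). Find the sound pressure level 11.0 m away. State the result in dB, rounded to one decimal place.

62.2 dB

L_p = L_w − 10·log₁₀(4π·r²) with r = 11.0 m.
4π·r² = 1521 m², 10·log₁₀ of that is 31.820 dB.
L_p = 94 − 31.820 = 62.18 dB.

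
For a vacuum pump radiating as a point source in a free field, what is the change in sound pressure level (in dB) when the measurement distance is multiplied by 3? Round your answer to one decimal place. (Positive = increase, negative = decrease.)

Point-source spreading: ΔL = −20·log₁₀(r₂/r₁).
ΔL = −20·log₁₀(3) = -9.54 dB.

-9.5 dB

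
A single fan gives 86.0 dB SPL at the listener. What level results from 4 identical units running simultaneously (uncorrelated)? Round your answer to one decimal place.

92.0 dB SPL

With 4 equal, uncorrelated contributions the intensity is 4× that of one unit, giving a rise of 10·log₁₀ 4.
L_total = 86.0 + 10·log₁₀(4) = 86.0 + 6.021 = 92.02 dB SPL.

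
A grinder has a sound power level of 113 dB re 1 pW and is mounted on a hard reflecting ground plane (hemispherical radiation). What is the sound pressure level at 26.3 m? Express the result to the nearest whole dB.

77 dB

The power spreads over a hemisphere of area 2π·r², so L_p = L_w − 10·log₁₀(2π·r²).
2π·r² = 4346 m², 10·log₁₀ of that is 36.381 dB.
L_p = 113 − 36.381 = 76.62 dB.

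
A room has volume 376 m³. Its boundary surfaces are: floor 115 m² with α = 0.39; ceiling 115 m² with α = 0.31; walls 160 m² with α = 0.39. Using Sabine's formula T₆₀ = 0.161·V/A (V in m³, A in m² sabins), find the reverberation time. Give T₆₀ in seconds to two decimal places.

Total absorption A = 115·0.39 + 115·0.31 + 160·0.39 = 142.90 m² sabins.
T₆₀ = 0.161 × 376 / 142.90 = 0.424 s.

0.42 s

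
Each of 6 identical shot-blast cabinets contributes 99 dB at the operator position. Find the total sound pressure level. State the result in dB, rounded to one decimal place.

N identical incoherent sources raise the level by 10·log₁₀ N.
L_total = 99 + 10·log₁₀(6) = 99 + 7.782 = 106.78 dB.

106.8 dB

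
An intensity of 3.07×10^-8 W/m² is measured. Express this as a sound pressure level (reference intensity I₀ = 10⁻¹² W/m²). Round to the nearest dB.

45 dB

I/I₀ = 3.07×10^-8/10⁻¹² = 3.07×10^4, and L = 10·log₁₀(I/I₀).
L = 10·(0.4871 + 4) = 44.87 dB.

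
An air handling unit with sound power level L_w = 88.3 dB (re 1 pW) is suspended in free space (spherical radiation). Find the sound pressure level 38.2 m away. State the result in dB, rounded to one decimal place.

45.7 dB

Free-field spherical radiation: L_p = L_w − 10·log₁₀(4π·r²), r = 38.2 m.
4π·r² = 1.834e+04 m², 10·log₁₀ of that is 42.633 dB.
L_p = 88.3 − 42.633 = 45.67 dB.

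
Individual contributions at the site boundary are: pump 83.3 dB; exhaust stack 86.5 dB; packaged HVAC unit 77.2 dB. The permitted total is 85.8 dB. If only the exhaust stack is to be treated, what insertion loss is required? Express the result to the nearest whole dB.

The untreated sources together contribute 10^(83.3/10) + 10^(77.2/10) = 2.663e+08, i.e. 84.25 dB.
To meet 85.8 dB overall, the treated exhaust stack may contribute at most 10^(85.8/10) − 2.663e+08 = 1.139e+08, i.e. 80.57 dB.
So the exhaust stack must be reduced from 86.5 to 80.57 dB: IL = 5.93 dB.

6 dB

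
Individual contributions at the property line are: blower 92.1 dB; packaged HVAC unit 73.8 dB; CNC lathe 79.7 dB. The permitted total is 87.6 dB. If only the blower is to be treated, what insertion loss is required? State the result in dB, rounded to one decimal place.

Fixed contribution from the other sources: Σ 10^(L/10) = 10^(73.8/10) + 10^(79.7/10) = 1.173e+08 (80.69 dB).
To meet 87.6 dB overall, the treated blower may contribute at most 10^(87.6/10) − 1.173e+08 = 4.581e+08, i.e. 86.61 dB.
Required insertion loss = 92.1 − 86.61 = 5.49 dB.

5.5 dB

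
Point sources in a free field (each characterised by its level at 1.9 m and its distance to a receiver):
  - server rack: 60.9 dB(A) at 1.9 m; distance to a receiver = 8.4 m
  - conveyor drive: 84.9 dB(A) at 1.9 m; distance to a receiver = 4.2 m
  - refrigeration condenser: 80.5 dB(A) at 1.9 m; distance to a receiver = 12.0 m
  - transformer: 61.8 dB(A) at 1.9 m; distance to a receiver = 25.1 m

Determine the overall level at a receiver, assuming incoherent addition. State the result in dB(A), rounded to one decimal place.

78.2 dB(A)

Propagate each source to the receiver with L = L_ref − 20·log₁₀(r/r_ref), then add intensities.
server rack: 60.9 − 20·log₁₀(8.4/1.9) = 60.9 − 12.91 = 47.99 dB(A).
conveyor drive: 84.9 − 20·log₁₀(4.2/1.9) = 84.9 − 6.89 = 78.01 dB(A).
refrigeration condenser: 80.5 − 20·log₁₀(12.0/1.9) = 80.5 − 16.01 = 64.49 dB(A).
transformer: 61.8 − 20·log₁₀(25.1/1.9) = 61.8 − 22.42 = 39.38 dB(A).
Σ 10^(L/10) = 6.613e+07 → L_total = 10·log₁₀(6.613e+07) = 78.20 dB(A).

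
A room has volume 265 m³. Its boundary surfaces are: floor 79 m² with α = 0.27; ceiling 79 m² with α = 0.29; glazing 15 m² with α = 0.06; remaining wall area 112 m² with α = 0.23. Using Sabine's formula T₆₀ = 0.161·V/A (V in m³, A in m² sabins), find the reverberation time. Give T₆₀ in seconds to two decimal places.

0.60 s

Summing Sᵢαᵢ: 79·0.27 + 79·0.29 + 15·0.06 + 112·0.23 = 70.90 m².
T₆₀ = 0.161·V/A = 0.161·265/70.90 = 0.602 s.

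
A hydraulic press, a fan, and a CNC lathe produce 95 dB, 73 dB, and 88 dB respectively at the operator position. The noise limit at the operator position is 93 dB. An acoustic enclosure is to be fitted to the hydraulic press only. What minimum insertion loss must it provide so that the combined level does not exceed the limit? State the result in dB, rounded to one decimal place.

3.7 dB

Fixed contribution from the other sources: Σ 10^(L/10) = 10^(73/10) + 10^(88/10) = 6.509e+08 (88.14 dB).
To meet 93 dB overall, the treated hydraulic press may contribute at most 10^(93/10) − 6.509e+08 = 1.344e+09, i.e. 91.29 dB.
So the hydraulic press must be reduced from 95 to 91.29 dB: IL = 3.71 dB.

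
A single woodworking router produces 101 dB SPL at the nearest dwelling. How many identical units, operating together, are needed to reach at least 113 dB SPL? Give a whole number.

16

Need L₁ + 10·log₁₀ N ≥ 113, i.e. log₁₀ N ≥ 1.20.
N ≥ 10^(12.0/10) = 15.849, so N = 16.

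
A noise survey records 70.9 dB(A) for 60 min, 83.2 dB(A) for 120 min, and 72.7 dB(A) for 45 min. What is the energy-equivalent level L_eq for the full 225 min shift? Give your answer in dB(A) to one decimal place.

80.7 dB(A)

Weight each interval's intensity by its duration and average over T = 225 min:
Σ tᵢ·10^(Lᵢ/10) = 60·10^(70.9/10) + 120·10^(83.2/10) + 45·10^(72.7/10) = 2.665e+10.
L_eq = 10·log₁₀(2.665e+10/225) = 80.73 dB(A).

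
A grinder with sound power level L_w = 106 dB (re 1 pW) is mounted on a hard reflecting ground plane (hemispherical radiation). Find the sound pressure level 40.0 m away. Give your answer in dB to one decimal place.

The power spreads over a hemisphere of area 2π·r², so L_p = L_w − 10·log₁₀(2π·r²).
2π·r² = 1.005e+04 m², 10·log₁₀ of that is 40.023 dB.
L_p = 106 − 40.023 = 65.98 dB.

66.0 dB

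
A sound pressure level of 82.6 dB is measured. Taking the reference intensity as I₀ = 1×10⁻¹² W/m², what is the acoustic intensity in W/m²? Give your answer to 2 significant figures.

I = I₀·10^(L/10) = 10⁻¹² × 10^(82.6/10) = 10^(-3.740).

0.00018 W/m²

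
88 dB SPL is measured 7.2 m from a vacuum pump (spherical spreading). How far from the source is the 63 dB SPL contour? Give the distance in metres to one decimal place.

The 25.0 dB drop corresponds to a distance ratio of 10^(25.0/20) for a point source.
r₂ = 7.2·10^((88−63)/20) = 7.2·10^(25.0/20) = 128.04 m.

128.0 m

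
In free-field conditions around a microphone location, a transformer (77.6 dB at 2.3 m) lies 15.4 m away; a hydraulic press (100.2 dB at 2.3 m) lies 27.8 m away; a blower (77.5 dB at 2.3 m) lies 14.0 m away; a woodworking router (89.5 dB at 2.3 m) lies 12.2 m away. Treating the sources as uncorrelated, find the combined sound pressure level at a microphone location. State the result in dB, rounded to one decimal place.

80.3 dB

Apply inverse-square spreading to bring every level to the receiver, then sum 10^(L/10).
transformer: 77.6 − 20·log₁₀(15.4/2.3) = 77.6 − 16.52 = 61.08 dB.
hydraulic press: 100.2 − 20·log₁₀(27.8/2.3) = 100.2 − 21.65 = 78.55 dB.
blower: 77.5 − 20·log₁₀(14.0/2.3) = 77.5 − 15.69 = 61.81 dB.
woodworking router: 89.5 − 20·log₁₀(12.2/2.3) = 89.5 − 14.49 = 75.01 dB.
Σ 10^(L/10) = 1.062e+08 → L_total = 10·log₁₀(1.062e+08) = 80.26 dB.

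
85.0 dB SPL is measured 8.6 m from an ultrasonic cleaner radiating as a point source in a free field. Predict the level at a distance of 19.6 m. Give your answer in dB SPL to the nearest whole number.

Point-source attenuation: ΔL = 20·log₁₀(r₂/r₁) = 20·log₁₀(19.6/8.6) = 7.155 dB.
L₂ = 85.0 − 20·log₁₀(19.6/8.6) = 85.0 − 7.155 = 77.84 dB SPL.

78 dB SPL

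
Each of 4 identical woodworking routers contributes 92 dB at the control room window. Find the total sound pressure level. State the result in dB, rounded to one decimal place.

98.0 dB

With 4 equal, uncorrelated contributions the intensity is 4× that of one unit, giving a rise of 10·log₁₀ 4.
L_total = 92 + 10·log₁₀(4) = 92 + 6.021 = 98.02 dB.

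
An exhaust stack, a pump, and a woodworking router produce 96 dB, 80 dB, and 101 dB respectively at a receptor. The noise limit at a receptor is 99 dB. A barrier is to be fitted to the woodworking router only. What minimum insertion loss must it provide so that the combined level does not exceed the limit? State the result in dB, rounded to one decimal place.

Everything except the woodworking router sums to 10^(96/10) + 10^(80/10) = 4.081e+09 in linear terms, 96.11 dB.
The limit corresponds to 10^(99/10) = 7.943e+09; subtracting the fixed part leaves 3.862e+09 for the woodworking router, i.e. 95.87 dB.
So the woodworking router must be reduced from 101 to 95.87 dB: IL = 5.13 dB.

5.1 dB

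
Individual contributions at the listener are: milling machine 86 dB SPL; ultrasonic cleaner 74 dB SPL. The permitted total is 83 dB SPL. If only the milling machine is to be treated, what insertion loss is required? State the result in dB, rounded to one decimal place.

Fixed contribution from the other source: Σ 10^(L/10) = 10^(74/10) = 2.512e+07 (74.00 dB SPL).
To meet 83 dB SPL overall, the treated milling machine may contribute at most 10^(83/10) − 2.512e+07 = 1.744e+08, i.e. 82.42 dB SPL.
So the milling machine must be reduced from 86 to 82.42 dB SPL: IL = 3.58 dB.

3.6 dB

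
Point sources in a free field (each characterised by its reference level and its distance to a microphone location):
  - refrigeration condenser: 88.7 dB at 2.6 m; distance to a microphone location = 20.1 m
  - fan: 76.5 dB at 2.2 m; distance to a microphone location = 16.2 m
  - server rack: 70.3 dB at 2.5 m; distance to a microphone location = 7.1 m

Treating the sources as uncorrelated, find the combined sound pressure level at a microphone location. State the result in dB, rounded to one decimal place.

Propagate each source to the receiver with L = L_ref − 20·log₁₀(r/r_ref), then add intensities.
refrigeration condenser: 88.7 − 20·log₁₀(20.1/2.6) = 88.7 − 17.76 = 70.94 dB.
fan: 76.5 − 20·log₁₀(16.2/2.2) = 76.5 − 17.34 = 59.16 dB.
server rack: 70.3 − 20·log₁₀(7.1/2.5) = 70.3 − 9.07 = 61.23 dB.
Σ 10^(L/10) = 1.456e+07 → L_total = 10·log₁₀(1.456e+07) = 71.63 dB.

71.6 dB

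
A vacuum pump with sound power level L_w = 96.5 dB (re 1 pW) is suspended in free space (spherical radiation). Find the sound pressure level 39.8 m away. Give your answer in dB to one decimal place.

53.5 dB

The power spreads over a sphere of area 4π·r², so L_p = L_w − 10·log₁₀(4π·r²).
4π·r² = 1.991e+04 m², 10·log₁₀ of that is 42.990 dB.
L_p = 96.5 − 42.990 = 53.51 dB.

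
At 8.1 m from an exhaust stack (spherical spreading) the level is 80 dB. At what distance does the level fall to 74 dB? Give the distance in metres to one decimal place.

For a point source L₁ − L₂ = 20·log₁₀(r₂/r₁), so r₂ = r₁·10^((L₁−L₂)/20).
r₂ = 8.1·10^((80−74)/20) = 8.1·10^(6.0/20) = 16.16 m.

16.2 m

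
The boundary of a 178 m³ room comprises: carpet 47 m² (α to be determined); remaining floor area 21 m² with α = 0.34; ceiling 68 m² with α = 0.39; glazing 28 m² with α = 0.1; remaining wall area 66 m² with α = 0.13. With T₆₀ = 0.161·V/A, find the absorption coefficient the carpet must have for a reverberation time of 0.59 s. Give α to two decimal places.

0.08

Required total absorption A = 0.161·178/0.59 = 48.57 m².
Absorption from the other surfaces = 21·0.34 + 68·0.39 + 28·0.1 + 66·0.13 = 45.04 m², so the carpet must supply 3.53 m² over 47 m².
α = 3.53/47 = 0.075.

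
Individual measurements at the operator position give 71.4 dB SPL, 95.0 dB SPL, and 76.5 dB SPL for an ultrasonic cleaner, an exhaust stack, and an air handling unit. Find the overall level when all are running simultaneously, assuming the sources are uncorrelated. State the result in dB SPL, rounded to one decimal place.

Incoherent sources combine by intensity addition: L_total = 10·log₁₀(Σ 10^(L_i/10)).
Σ 10^(L/10) = 10^(71.4/10) + 10^(95.0/10) + 10^(76.5/10) = 3.221e+09.
L_total = 10·log₁₀(3.221e+09) = 95.08 dB SPL.

95.1 dB SPL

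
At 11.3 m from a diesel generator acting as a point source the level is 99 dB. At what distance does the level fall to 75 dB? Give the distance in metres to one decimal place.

179.1 m

The 24.0 dB drop corresponds to a distance ratio of 10^(24.0/20) for a point source.
r₂ = 11.3·10^((99−75)/20) = 11.3·10^(24.0/20) = 179.09 m.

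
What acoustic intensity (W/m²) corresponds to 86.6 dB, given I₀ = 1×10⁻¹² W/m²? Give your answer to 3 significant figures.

0.000457 W/m²

L = 10·log₁₀(I/I₀) ⇒ I = I₀·10^(L/10) = 10⁻¹² × 10^8.66.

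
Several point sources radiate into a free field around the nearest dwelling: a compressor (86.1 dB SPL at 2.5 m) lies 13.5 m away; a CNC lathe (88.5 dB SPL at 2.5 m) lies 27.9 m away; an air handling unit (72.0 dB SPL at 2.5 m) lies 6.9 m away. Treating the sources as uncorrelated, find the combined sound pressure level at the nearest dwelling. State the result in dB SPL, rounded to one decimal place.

First find each source's level at the receiver (point-source: −20·log₁₀(r/r_ref)), then combine on an intensity basis.
compressor: 86.1 − 20·log₁₀(13.5/2.5) = 86.1 − 14.65 = 71.45 dB SPL.
CNC lathe: 88.5 − 20·log₁₀(27.9/2.5) = 88.5 − 20.95 = 67.55 dB SPL.
air handling unit: 72.0 − 20·log₁₀(6.9/2.5) = 72.0 − 8.82 = 63.18 dB SPL.
Σ 10^(L/10) = 2.174e+07 → L_total = 10·log₁₀(2.174e+07) = 73.37 dB SPL.

73.4 dB SPL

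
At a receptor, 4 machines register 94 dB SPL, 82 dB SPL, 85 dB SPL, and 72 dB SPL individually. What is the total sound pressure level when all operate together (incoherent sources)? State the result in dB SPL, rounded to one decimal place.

Incoherent sources combine by intensity addition: L_total = 10·log₁₀(Σ 10^(L_i/10)).
Σ 10^(L/10) = 10^(94/10) + 10^(82/10) + 10^(85/10) + 10^(72/10) = 3.002e+09.
L_total = 10·log₁₀(3.002e+09) = 94.77 dB SPL.

94.8 dB SPL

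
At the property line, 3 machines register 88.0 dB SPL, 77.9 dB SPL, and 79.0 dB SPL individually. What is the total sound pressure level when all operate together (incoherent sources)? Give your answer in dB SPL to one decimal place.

Incoherent sources combine by intensity addition: L_total = 10·log₁₀(Σ 10^(L_i/10)).
Σ 10^(L/10) = 10^(88.0/10) + 10^(77.9/10) + 10^(79.0/10) = 7.720e+08.
L_total = 10·log₁₀(7.720e+08) = 88.88 dB SPL.

88.9 dB SPL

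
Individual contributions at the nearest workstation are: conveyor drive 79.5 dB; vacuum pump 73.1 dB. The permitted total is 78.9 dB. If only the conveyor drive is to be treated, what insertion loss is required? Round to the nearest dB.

2 dB

The untreated sources together contribute 10^(73.1/10) = 2.042e+07, i.e. 73.10 dB.
The limit corresponds to 10^(78.9/10) = 7.762e+07; subtracting the fixed part leaves 5.721e+07 for the conveyor drive, i.e. 77.57 dB.
So the conveyor drive must be reduced from 79.5 to 77.57 dB: IL = 1.93 dB.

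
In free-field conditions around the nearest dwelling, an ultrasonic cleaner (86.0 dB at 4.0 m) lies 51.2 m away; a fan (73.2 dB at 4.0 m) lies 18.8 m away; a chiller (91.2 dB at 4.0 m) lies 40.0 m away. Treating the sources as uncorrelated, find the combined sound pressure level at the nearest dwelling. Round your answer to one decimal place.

72.2 dB

First find each source's level at the receiver (point-source: −20·log₁₀(r/r_ref)), then combine on an intensity basis.
ultrasonic cleaner: 86.0 − 20·log₁₀(51.2/4.0) = 86.0 − 22.14 = 63.86 dB.
fan: 73.2 − 20·log₁₀(18.8/4.0) = 73.2 − 13.44 = 59.76 dB.
chiller: 91.2 − 20·log₁₀(40.0/4.0) = 91.2 − 20.00 = 71.20 dB.
Σ 10^(L/10) = 1.656e+07 → L_total = 10·log₁₀(1.656e+07) = 72.19 dB.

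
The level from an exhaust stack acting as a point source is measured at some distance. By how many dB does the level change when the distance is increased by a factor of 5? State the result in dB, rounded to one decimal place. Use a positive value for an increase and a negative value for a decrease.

-14.0 dB

Point-source spreading: ΔL = −20·log₁₀(r₂/r₁).
ΔL = −20·log₁₀(5) = -13.98 dB.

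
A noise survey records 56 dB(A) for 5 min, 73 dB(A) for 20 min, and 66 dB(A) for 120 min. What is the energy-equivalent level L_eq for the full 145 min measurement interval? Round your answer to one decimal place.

Weight each interval's intensity by its duration and average over T = 145 min:
Σ tᵢ·10^(Lᵢ/10) = 5·10^(56/10) + 20·10^(73/10) + 120·10^(66/10) = 8.788e+08.
L_eq = 10·log₁₀(8.788e+08/145) = 67.83 dB(A).

67.8 dB(A)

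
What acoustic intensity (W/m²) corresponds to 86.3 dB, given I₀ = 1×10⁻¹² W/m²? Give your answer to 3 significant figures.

L = 10·log₁₀(I/I₀) ⇒ I = I₀·10^(L/10) = 10⁻¹² × 10^8.63.

0.000427 W/m²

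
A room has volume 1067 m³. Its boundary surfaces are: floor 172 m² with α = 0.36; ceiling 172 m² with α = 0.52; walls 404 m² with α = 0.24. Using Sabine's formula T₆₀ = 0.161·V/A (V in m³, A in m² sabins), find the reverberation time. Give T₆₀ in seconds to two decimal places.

0.69 s

A = Σ Sᵢαᵢ = 172·0.36 + 172·0.52 + 404·0.24 = 248.32 m².
T₆₀ = 0.161·V/A = 0.161·1067/248.32 = 0.692 s.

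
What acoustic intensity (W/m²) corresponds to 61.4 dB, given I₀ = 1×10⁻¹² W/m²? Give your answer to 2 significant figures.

1.4e-06 W/m²

I = I₀·10^(L/10) = 10⁻¹² × 10^(61.4/10) = 10^(-5.860).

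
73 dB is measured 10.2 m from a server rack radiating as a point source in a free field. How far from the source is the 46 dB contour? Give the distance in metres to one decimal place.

The 27.0 dB drop corresponds to a distance ratio of 10^(27.0/20) for a point source.
r₂ = 10.2·10^((73−46)/20) = 10.2·10^(27.0/20) = 228.35 m.

228.3 m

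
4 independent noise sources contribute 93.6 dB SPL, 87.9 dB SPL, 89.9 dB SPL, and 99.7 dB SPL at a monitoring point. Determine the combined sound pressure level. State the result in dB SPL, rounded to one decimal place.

Incoherent sources combine by intensity addition: L_total = 10·log₁₀(Σ 10^(L_i/10)).
Σ 10^(L/10) = 10^(93.6/10) + 10^(87.9/10) + 10^(89.9/10) + 10^(99.7/10) = 1.322e+10.
L_total = 10·log₁₀(1.322e+10) = 101.21 dB SPL.

101.2 dB SPL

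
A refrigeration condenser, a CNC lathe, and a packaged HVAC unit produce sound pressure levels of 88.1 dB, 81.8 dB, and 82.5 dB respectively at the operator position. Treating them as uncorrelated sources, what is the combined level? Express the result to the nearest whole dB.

90 dB

For uncorrelated sources the intensities add, so convert each level to linear form, sum, and take 10·log₁₀ of the total.
Σ 10^(L/10) = 10^(88.1/10) + 10^(81.8/10) + 10^(82.5/10) = 9.748e+08.
L_total = 10·log₁₀(9.748e+08) = 89.89 dB.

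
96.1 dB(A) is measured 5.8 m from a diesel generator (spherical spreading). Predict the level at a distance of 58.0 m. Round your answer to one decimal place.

Spherical spreading from a point source gives a 20·log₁₀(r₂/r₁) drop.
L₂ = 96.1 − 20·log₁₀(58.0/5.8) = 96.1 − 20.000 = 76.10 dB(A).

76.1 dB(A)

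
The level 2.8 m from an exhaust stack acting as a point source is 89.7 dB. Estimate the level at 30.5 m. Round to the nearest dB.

Spherical spreading from a point source gives a 20·log₁₀(r₂/r₁) drop.
L₂ = 89.7 − 20·log₁₀(30.5/2.8) = 89.7 − 20.743 = 68.96 dB.

69 dB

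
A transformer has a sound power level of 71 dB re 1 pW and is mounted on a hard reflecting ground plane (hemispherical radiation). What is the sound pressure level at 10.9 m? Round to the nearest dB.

Free-field hemispherical radiation: L_p = L_w − 10·log₁₀(2π·r²), r = 10.9 m.
2π·r² = 746.5 m², 10·log₁₀ of that is 28.730 dB.
L_p = 71 − 28.730 = 42.27 dB.

42 dB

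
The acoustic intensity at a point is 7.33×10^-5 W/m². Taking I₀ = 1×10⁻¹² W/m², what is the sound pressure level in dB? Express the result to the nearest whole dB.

79 dB

L = 10·log₁₀(I/I₀) = 10·log₁₀(7.33×10^-5/10⁻¹²) = 10·log₁₀(7.33×10^7).
L = 10·(0.8651 + 7) = 78.65 dB.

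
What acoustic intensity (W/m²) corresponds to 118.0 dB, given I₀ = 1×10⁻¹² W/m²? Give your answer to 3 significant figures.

0.631 W/m²

L = 10·log₁₀(I/I₀) ⇒ I = I₀·10^(L/10) = 10⁻¹² × 10^11.80.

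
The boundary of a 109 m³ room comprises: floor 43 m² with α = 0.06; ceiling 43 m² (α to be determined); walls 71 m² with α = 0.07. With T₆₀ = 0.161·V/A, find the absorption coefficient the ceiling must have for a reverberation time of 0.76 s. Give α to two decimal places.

Required total absorption A = 0.161·109/0.76 = 23.09 m².
Absorption from the other surfaces = 43·0.06 + 71·0.07 = 7.55 m², so the ceiling must supply 15.54 m² over 43 m².
α = 15.54/43 = 0.361.

0.36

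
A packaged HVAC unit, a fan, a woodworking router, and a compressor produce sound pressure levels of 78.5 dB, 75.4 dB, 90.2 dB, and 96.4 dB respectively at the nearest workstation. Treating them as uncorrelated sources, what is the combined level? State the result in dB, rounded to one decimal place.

97.4 dB

For uncorrelated sources the intensities add, so convert each level to linear form, sum, and take 10·log₁₀ of the total.
Σ 10^(L/10) = 10^(78.5/10) + 10^(75.4/10) + 10^(90.2/10) + 10^(96.4/10) = 5.518e+09.
L_total = 10·log₁₀(5.518e+09) = 97.42 dB.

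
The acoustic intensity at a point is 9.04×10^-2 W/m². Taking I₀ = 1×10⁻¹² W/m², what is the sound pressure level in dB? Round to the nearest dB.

I/I₀ = 9.04×10^-2/10⁻¹² = 9.04×10^10, and L = 10·log₁₀(I/I₀).
L = 10·(0.9562 + 10) = 109.56 dB.

110 dB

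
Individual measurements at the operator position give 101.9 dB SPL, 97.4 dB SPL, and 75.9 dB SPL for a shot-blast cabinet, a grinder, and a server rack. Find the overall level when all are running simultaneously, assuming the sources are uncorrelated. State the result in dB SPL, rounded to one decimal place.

Incoherent sources combine by intensity addition: L_total = 10·log₁₀(Σ 10^(L_i/10)).
Σ 10^(L/10) = 10^(101.9/10) + 10^(97.4/10) + 10^(75.9/10) = 2.102e+10.
L_total = 10·log₁₀(2.102e+10) = 103.23 dB SPL.

103.2 dB SPL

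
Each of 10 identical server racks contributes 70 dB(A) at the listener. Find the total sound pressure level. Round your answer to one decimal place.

80.0 dB(A)

N identical incoherent sources raise the level by 10·log₁₀ N.
L_total = 70 + 10·log₁₀(10) = 70 + 10.000 = 80.00 dB(A).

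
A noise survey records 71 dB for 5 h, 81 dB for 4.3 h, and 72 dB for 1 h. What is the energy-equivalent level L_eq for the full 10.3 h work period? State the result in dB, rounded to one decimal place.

77.8 dB

The energy average is taken in the linear domain: L_eq = 10·log₁₀[(Σ tᵢ·10^(Lᵢ/10))/T], T = 10.3 h.
Σ tᵢ·10^(Lᵢ/10) = 5·10^(71/10) + 4.3·10^(81/10) + 1·10^(72/10) = 6.201e+08.
L_eq = 10·log₁₀(6.201e+08/10.3) = 77.80 dB.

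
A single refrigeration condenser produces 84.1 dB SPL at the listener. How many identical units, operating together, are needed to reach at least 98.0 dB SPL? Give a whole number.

25

Need L₁ + 10·log₁₀ N ≥ 98.0, i.e. log₁₀ N ≥ 1.39.
N ≥ 10^(13.9/10) = 24.547, so N = 25.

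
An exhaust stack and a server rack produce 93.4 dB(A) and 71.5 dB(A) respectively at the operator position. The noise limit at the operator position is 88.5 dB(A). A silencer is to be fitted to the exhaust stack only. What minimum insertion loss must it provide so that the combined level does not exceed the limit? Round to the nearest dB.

5 dB

Everything except the exhaust stack sums to 10^(71.5/10) = 1.413e+07 in linear terms, 71.50 dB(A).
To meet 88.5 dB(A) overall, the treated exhaust stack may contribute at most 10^(88.5/10) − 1.413e+07 = 6.938e+08, i.e. 88.41 dB(A).
So the exhaust stack must be reduced from 93.4 to 88.41 dB(A): IL = 4.99 dB.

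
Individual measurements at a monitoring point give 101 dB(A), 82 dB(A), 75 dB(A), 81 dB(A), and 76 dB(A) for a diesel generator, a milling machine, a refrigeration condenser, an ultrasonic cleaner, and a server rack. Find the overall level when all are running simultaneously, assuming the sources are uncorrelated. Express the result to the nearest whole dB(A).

101 dB(A)

For uncorrelated sources the intensities add, so convert each level to linear form, sum, and take 10·log₁₀ of the total.
Σ 10^(L/10) = 10^(101/10) + 10^(82/10) + 10^(75/10) + 10^(81/10) + 10^(76/10) = 1.295e+10.
L_total = 10·log₁₀(1.295e+10) = 101.12 dB(A).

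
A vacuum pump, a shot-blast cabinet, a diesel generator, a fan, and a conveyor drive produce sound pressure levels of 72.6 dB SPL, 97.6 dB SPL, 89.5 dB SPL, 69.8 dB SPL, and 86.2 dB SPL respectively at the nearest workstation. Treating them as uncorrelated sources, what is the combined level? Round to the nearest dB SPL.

99 dB SPL

Incoherent sources combine by intensity addition: L_total = 10·log₁₀(Σ 10^(L_i/10)).
Σ 10^(L/10) = 10^(72.6/10) + 10^(97.6/10) + 10^(89.5/10) + 10^(69.8/10) + 10^(86.2/10) = 7.090e+09.
L_total = 10·log₁₀(7.090e+09) = 98.51 dB SPL.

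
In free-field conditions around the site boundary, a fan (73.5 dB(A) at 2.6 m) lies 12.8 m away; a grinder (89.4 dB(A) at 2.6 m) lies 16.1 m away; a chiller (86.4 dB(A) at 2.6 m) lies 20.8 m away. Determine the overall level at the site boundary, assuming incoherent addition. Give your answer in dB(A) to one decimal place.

74.8 dB(A)

Propagate each source to the receiver with L = L_ref − 20·log₁₀(r/r_ref), then add intensities.
fan: 73.5 − 20·log₁₀(12.8/2.6) = 73.5 − 13.84 = 59.66 dB(A).
grinder: 89.4 − 20·log₁₀(16.1/2.6) = 89.4 − 15.84 = 73.56 dB(A).
chiller: 86.4 − 20·log₁₀(20.8/2.6) = 86.4 − 18.06 = 68.34 dB(A).
Σ 10^(L/10) = 3.046e+07 → L_total = 10·log₁₀(3.046e+07) = 74.84 dB(A).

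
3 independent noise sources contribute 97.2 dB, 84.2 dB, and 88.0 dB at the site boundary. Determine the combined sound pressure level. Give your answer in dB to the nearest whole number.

For uncorrelated sources the intensities add, so convert each level to linear form, sum, and take 10·log₁₀ of the total.
Σ 10^(L/10) = 10^(97.2/10) + 10^(84.2/10) + 10^(88.0/10) = 6.142e+09.
L_total = 10·log₁₀(6.142e+09) = 97.88 dB.

98 dB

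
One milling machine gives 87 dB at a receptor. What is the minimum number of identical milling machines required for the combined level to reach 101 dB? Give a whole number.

26

The shortfall is 101 − 87 = 14.0 dB, and N units add 10·log₁₀ N, so need 10·log₁₀ N ≥ 14.0.
N ≥ 10^(14.0/10) = 25.119, so N = 26.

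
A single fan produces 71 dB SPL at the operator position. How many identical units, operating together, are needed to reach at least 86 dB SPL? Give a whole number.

32

The shortfall is 86 − 71 = 15.0 dB, and N units add 10·log₁₀ N, so need 10·log₁₀ N ≥ 15.0.
N ≥ 10^(15.0/10) = 31.623, so N = 32.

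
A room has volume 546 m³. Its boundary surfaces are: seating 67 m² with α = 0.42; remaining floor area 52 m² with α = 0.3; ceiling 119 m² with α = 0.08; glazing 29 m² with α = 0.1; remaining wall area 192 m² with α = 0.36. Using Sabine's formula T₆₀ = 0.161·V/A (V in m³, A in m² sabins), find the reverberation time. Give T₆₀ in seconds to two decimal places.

Summing Sᵢαᵢ: 67·0.42 + 52·0.3 + 119·0.08 + 29·0.1 + 192·0.36 = 125.28 m².
T₆₀ = 0.161·V/A = 0.161·546/125.28 = 0.702 s.

0.70 s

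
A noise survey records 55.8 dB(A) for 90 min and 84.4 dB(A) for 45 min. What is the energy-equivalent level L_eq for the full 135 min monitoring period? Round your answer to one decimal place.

79.6 dB(A)

Weight each interval's intensity by its duration and average over T = 135 min:
Σ tᵢ·10^(Lᵢ/10) = 90·10^(55.8/10) + 45·10^(84.4/10) = 1.243e+10.
L_eq = 10·log₁₀(1.243e+10/135) = 79.64 dB(A).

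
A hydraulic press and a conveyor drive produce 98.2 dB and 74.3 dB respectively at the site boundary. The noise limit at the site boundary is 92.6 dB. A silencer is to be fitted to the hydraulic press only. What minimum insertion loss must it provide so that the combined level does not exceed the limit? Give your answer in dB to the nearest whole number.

6 dB

The untreated sources together contribute 10^(74.3/10) = 2.692e+07, i.e. 74.30 dB.
To meet 92.6 dB overall, the treated hydraulic press may contribute at most 10^(92.6/10) − 2.692e+07 = 1.793e+09, i.e. 92.54 dB.
So the hydraulic press must be reduced from 98.2 to 92.54 dB: IL = 5.66 dB.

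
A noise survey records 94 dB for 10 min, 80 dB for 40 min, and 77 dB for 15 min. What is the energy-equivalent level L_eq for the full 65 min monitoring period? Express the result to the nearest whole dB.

Weight each interval's intensity by its duration and average over T = 65 min:
Σ tᵢ·10^(Lᵢ/10) = 10·10^(94/10) + 40·10^(80/10) + 15·10^(77/10) = 2.987e+10.
L_eq = 10·log₁₀(2.987e+10/65) = 86.62 dB.

87 dB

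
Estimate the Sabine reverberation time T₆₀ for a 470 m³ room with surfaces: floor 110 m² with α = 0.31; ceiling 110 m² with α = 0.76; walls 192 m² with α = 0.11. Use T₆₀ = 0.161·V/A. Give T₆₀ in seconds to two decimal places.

0.55 s

Total absorption A = 110·0.31 + 110·0.76 + 192·0.11 = 138.82 m² sabins.
T₆₀ = 0.161·V/A = 0.161·470/138.82 = 0.545 s.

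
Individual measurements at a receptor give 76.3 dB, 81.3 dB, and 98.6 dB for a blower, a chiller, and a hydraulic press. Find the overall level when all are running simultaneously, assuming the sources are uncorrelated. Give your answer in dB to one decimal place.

For uncorrelated sources the intensities add, so convert each level to linear form, sum, and take 10·log₁₀ of the total.
Σ 10^(L/10) = 10^(76.3/10) + 10^(81.3/10) + 10^(98.6/10) = 7.422e+09.
L_total = 10·log₁₀(7.422e+09) = 98.71 dB.

98.7 dB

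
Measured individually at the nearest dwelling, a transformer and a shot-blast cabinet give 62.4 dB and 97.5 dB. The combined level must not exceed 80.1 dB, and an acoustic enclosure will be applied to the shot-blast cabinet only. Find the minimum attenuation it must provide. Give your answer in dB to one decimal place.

17.5 dB

Everything except the shot-blast cabinet sums to 10^(62.4/10) = 1.738e+06 in linear terms, 62.40 dB.
The limit corresponds to 10^(80.1/10) = 1.023e+08; subtracting the fixed part leaves 1.006e+08 for the shot-blast cabinet, i.e. 80.03 dB.
So the shot-blast cabinet must be reduced from 97.5 to 80.03 dB: IL = 17.47 dB.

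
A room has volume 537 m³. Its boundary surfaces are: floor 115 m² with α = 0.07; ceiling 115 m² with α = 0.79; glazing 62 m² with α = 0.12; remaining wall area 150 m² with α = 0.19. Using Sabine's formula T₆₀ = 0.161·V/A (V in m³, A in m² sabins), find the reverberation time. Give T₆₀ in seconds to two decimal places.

0.64 s

A = Σ Sᵢαᵢ = 115·0.07 + 115·0.79 + 62·0.12 + 150·0.19 = 134.84 m².
T₆₀ = 0.161·V/A = 0.161·537/134.84 = 0.641 s.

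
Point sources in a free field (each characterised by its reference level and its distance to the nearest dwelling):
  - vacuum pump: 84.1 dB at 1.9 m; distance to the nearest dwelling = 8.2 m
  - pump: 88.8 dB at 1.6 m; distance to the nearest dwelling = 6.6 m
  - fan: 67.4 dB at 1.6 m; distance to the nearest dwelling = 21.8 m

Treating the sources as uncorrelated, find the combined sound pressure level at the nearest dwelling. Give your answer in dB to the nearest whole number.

First find each source's level at the receiver (point-source: −20·log₁₀(r/r_ref)), then combine on an intensity basis.
vacuum pump: 84.1 − 20·log₁₀(8.2/1.9) = 84.1 − 12.70 = 71.40 dB.
pump: 88.8 − 20·log₁₀(6.6/1.6) = 88.8 − 12.31 = 76.49 dB.
fan: 67.4 − 20·log₁₀(21.8/1.6) = 67.4 − 22.69 = 44.71 dB.
Σ 10^(L/10) = 5.841e+07 → L_total = 10·log₁₀(5.841e+07) = 77.66 dB.

78 dB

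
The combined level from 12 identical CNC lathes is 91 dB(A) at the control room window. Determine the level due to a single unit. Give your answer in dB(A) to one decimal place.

80.2 dB(A)

Dividing the total intensity by 12 lowers the level by 10·log₁₀ 12 = 10.792 dB: L₁ = 91 − 10.792.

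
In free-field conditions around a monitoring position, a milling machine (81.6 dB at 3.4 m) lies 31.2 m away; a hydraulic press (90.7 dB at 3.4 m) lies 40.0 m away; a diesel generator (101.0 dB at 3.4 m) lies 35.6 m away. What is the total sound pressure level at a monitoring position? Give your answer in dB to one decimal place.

First find each source's level at the receiver (point-source: −20·log₁₀(r/r_ref)), then combine on an intensity basis.
milling machine: 81.6 − 20·log₁₀(31.2/3.4) = 81.6 − 19.25 = 62.35 dB.
hydraulic press: 90.7 − 20·log₁₀(40.0/3.4) = 90.7 − 21.41 = 69.29 dB.
diesel generator: 101.0 − 20·log₁₀(35.6/3.4) = 101.0 − 20.40 = 80.60 dB.
Σ 10^(L/10) = 1.250e+08 → L_total = 10·log₁₀(1.250e+08) = 80.97 dB.

81.0 dB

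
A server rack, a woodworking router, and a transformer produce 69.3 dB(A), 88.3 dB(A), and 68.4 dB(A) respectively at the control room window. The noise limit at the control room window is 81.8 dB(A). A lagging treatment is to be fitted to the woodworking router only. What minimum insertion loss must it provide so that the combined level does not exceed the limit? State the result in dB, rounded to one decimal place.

Fixed contribution from the other sources: Σ 10^(L/10) = 10^(69.3/10) + 10^(68.4/10) = 1.543e+07 (71.88 dB(A)).
To meet 81.8 dB(A) overall, the treated woodworking router may contribute at most 10^(81.8/10) − 1.543e+07 = 1.359e+08, i.e. 81.33 dB(A).
So the woodworking router must be reduced from 88.3 to 81.33 dB(A): IL = 6.97 dB.

7.0 dB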